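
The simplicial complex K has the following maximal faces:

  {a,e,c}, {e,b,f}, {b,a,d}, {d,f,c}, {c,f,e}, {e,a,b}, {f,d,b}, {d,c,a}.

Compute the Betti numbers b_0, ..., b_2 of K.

b_0 = 1, b_1 = 0, b_2 = 1.

Fix the vertex order a < b < c < d < e < f and write every simplex with vertices in increasing order. Then dim K = 2 and the simplices of K are:

  0-simplices (6): a, b, c, d, e, f
  1-simplices (12): ab, ac, ad, ae, bd, be, bf, cd, ce, cf, df, ef
  2-simplices (8): abd, abe, acd, ace, bdf, bef, cdf, cef

so the chain groups are C_0 ≅ Z^6, C_1 ≅ Z^12, C_2 ≅ Z^8.

The boundary map ∂_1: C_1 → C_0 sends each edge [p,q] (with p < q) to q − p. For instance
  ∂be = e − b.
As a 6×12 matrix over Z this has rank 5, with invariant factors (1,1,1,1,1).

Boundary ∂_2: C_2 → C_1 sends each 2-simplex [p,q,r] to [q,r] − [p,r] + [p,q]. For instance
  ∂bef = ef − bf + be,
  ∂bdf = df − bf + bd.
The 12×8 boundary matrix has rank 7 and Smith normal form diag(1,1,1,1,1,1,1).

Reading off H_k = ker ∂_k / im ∂_{k+1}:

  H_0: rank C_0 − rank ∂_1 = 6 − 5 = 1, and the invariant factors of ∂_1 are all 1, so H_0 ≅ Z.
  H_1: rank ker ∂_1 − rank ∂_2 = (12 − 5) − 7 = 0, and the invariant factors of ∂_2 are all 1, so H_1 ≅ 0.
  H_2: rank ker ∂_2 − rank ∂_3 = (8 − 7) − 0 = 1, and there is no ∂_3, so H_2 ≅ Z.

(K is a triangulation of the 2-sphere S^2.)

Hence the Betti numbers are b_0 = 1, b_1 = 0, b_2 = 1.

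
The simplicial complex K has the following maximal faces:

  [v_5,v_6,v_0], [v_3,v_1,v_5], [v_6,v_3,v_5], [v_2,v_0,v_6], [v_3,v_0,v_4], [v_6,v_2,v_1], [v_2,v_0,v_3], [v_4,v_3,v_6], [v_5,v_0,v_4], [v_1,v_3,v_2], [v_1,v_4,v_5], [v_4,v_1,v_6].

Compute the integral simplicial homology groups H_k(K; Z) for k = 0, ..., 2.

K has 7 vertices, 18 edges, 12 triangles.
rank ∂_0 = 0, rank ∂_1 = 6 ⇒ b_0 = 7 − 0 − 6 = 1; all invariant factors of ∂_1 are 1 so no torsion. So H_0 ≅ Z.
rank ∂_1 = 6, rank ∂_2 = 12 ⇒ b_1 = 18 − 6 − 12 = 0; ∂_2 has invariant factor(s) [2] giving torsion. So H_1 ≅ Z/2.
rank ∂_2 = 12, rank ∂_3 = 0 ⇒ b_2 = 12 − 12 − 0 = 0. So H_2 ≅ 0.

H_0 = Z,  H_1 = Z/2,  H_2 = 0.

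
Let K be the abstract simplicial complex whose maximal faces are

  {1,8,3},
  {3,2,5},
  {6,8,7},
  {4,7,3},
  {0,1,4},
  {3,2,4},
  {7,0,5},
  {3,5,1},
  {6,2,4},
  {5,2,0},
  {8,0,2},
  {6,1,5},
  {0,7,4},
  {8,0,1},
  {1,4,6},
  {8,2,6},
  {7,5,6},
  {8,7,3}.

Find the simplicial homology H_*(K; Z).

Take the total order 0 < 1 < 2 < 3 < 4 < 5 < 6 < 7 < 8 on the vertex set. Then K (dimension 2) consists of the simplices:

  0-simplices (9): [0], [1], [2], [3], [4], [5], [6], [7], [8]
  1-simplices (27): (27 of them)
  2-simplices (18): [0,1,4], [0,1,8], [0,2,5], [0,2,8], [0,4,7], [0,5,7], [1,3,5], [1,3,8], [1,4,6], [1,5,6], [2,3,4], [2,3,5], [2,4,6], [2,6,8], [3,4,7], [3,7,8], [5,6,7], [6,7,8]

giving chain groups C_0 ≅ Z^9, C_1 ≅ Z^27, C_2 ≅ Z^18.

Boundary ∂_1: C_1 → C_0 is given by ∂[p,q] = [q] − [p]. For instance
  ∂[2,5] = [5] − [2].
The resulting 9×27 matrix has rank 8, and its Smith normal form has invariant factors (1,1,1,1,1,1,1,1).

Boundary ∂_2: C_2 → C_1 acts by ∂[p,q,r] = [q,r] − [p,r] + [p,q]. For instance
  ∂[1,4,6] = [4,6] − [1,6] + [1,4],
  ∂[2,3,5] = [3,5] − [2,5] + [2,3].
This gives a 27×18 integer matrix of rank 17; reducing to Smith normal form yields diagonal entries (1,1,1,1,1,1,1,1,1,1,1,1,1,1,1,1,1).

Now H_k = ker ∂_k / im ∂_{k+1}, so:

  H_0: rank C_0 − rank ∂_1 = 9 − 8 = 1, and the invariant factors of ∂_1 are all 1, so H_0 = Z.
  H_1: rank ker ∂_1 − rank ∂_2 = (27 − 8) − 17 = 2, and the invariant factors of ∂_2 are all 1, so H_1 = Z^2.
  H_2: rank ker ∂_2 − rank ∂_3 = (18 − 17) − 0 = 1, and there is no ∂_3, so H_2 = Z.

(K is a triangulation of the torus T^2.)

H_0 = Z,  H_1 = Z^2,  H_2 = Z.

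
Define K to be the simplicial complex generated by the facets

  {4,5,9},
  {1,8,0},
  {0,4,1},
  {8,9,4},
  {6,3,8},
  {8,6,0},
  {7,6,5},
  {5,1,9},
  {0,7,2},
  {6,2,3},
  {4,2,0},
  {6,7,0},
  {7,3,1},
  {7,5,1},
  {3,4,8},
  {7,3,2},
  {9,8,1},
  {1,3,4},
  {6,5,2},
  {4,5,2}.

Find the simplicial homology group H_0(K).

H_0 = Z.

K has 10 vertices, 30 edges, 20 triangles.
rank ∂_0 = 0, rank ∂_1 = 9 ⇒ b_0 = 10 − 0 − 9 = 1; all invariant factors of ∂_1 are 1 so no torsion. So H_0 ≅ Z.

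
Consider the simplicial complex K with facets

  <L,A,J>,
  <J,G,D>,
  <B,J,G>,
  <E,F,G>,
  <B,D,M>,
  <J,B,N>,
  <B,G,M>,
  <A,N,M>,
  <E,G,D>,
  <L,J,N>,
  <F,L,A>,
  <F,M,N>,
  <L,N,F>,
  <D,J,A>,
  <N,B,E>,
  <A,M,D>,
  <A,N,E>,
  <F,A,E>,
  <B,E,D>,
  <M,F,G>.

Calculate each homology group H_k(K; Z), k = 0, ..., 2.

Take the total order A < B < D < E < F < G < J < L < M < N on the vertex set. Then K (dimension 2) consists of the simplices:

  0-simplices (10): A, B, D, E, F, G, J, L, M, N
  1-simplices (30): AD, AE, AF, AJ, AL, AM, AN, BD, BE, BG, BJ, BM, BN, DE, DG, DJ, DM, EF, EG, EN, FG, FL, FM, FN, GJ, GM, JL, JN, LN, MN
  2-simplices (20): ADJ, ADM, AEF, AEN, AFL, AJL, AMN, BDE, BDM, BEN, BGJ, BGM, BJN, DEG, DGJ, EFG, FGM, FLN, FMN, JLN

giving chain groups C_0 ≅ Z^10, C_1 ≅ Z^30, C_2 ≅ Z^20.

Boundary ∂_1: C_1 → C_0 sends each edge [p,q] (with p < q) to q − p. For instance
  ∂BN = N − B.
The resulting 10×30 matrix has rank 9, and its Smith normal form has invariant factors (1,1,1,1,1,1,1,1,1).

∂_2: C_2 → C_1 acts by ∂[p,q,r] = [q,r] − [p,r] + [p,q]. For instance
  ∂JLN = LN − JN + JL,
  ∂DEG = EG − DG + DE.
The 30×20 boundary matrix has rank 20 and Smith normal form diag(1,1,1,1,1,1,1,1,1,1,1,1,1,1,1,1,1,1,1,2).

Reading off H_k = ker ∂_k / im ∂_{k+1}:

  H_0: rank C_0 − rank ∂_1 = 10 − 9 = 1, and the invariant factors of ∂_1 are all 1, so H_0 ≅ Z.
  H_1: rank ker ∂_1 − rank ∂_2 = (30 − 9) − 20 = 1, and ∂_2 has invariant factor 2 > 1, so H_1 ≅ Z ⊕ Z/2.
  H_2: rank ker ∂_2 − rank ∂_3 = (20 − 20) − 0 = 0, and there is no ∂_3, so H_2 ≅ 0.

H_0 ≅ Z,  H_1 ≅ Z ⊕ Z/2,  H_2 = 0.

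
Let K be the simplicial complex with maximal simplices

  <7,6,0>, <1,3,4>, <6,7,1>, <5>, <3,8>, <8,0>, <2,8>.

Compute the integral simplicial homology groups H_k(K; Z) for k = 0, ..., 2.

H_0 ≅ Z^2,  H_1 ≅ Z,  H_2 = 0.

We work with the vertex ordering 0 < 1 < 2 < 3 < 4 < 5 < 6 < 7 < 8. The simplices of K, each written with vertices in increasing order, are:

  0-simplices (9): [0], [1], [2], [3], [4], [5], [6], [7], [8]
  1-simplices (11): [0,6], [0,7], [0,8], [1,3], [1,4], [1,6], [1,7], [2,8], [3,4], [3,8], [6,7]
  2-simplices (3): [0,6,7], [1,3,4], [1,6,7]

giving chain groups C_0 ≅ Z^9, C_1 ≅ Z^11, C_2 ≅ Z^3.

The boundary map ∂_1: C_1 → C_0 sends each edge [p,q] (with p < q) to q − p. For instance
  ∂[6,7] = [7] − [6].
This gives a 9×11 integer matrix of rank 7; reducing to Smith normal form yields diagonal entries (1,1,1,1,1,1,1).

∂_2: C_2 → C_1 acts by ∂[p,q,r] = [q,r] − [p,r] + [p,q]. For instance
  ∂[1,3,4] = [3,4] − [1,4] + [1,3],
  ∂[1,6,7] = [6,7] − [1,7] + [1,6].
As a 11×3 matrix over Z this has rank 3, with invariant factors (1,1,1).

Now H_k = ker ∂_k / im ∂_{k+1}, so:

  H_0: rank C_0 − rank ∂_1 = 9 − 7 = 2, and the invariant factors of ∂_1 are all 1, so H_0 ≅ Z^2.
  H_1: rank ker ∂_1 − rank ∂_2 = (11 − 7) − 3 = 1, and the invariant factors of ∂_2 are all 1, so H_1 ≅ Z.
  H_2: rank ker ∂_2 − rank ∂_3 = (3 − 3) − 0 = 0, and there is no ∂_3, so H_2 ≅ 0.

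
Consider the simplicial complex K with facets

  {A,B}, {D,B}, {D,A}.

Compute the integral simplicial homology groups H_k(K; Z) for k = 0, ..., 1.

H_0 ≅ Z,  H_1 ≅ Z.

Take the total order A < B < D on the vertex set. Then K (dimension 1) consists of the simplices:

  0-simplices (3): A, B, D
  1-simplices (3): AB, AD, BD

so the chain groups are C_0 ≅ Z^3, C_1 ≅ Z^3.

Boundary ∂_1: C_1 → C_0 sends each edge [p,q] (with p < q) to q − p. For instance
  ∂BD = D − B.
The 3×3 boundary matrix has rank 2 and Smith normal form diag(1,1).

Now H_k = ker ∂_k / im ∂_{k+1}, so:

  H_0: rank C_0 − rank ∂_1 = 3 − 2 = 1, and the invariant factors of ∂_1 are all 1, so H_0 ≅ Z.
  H_1: rank ker ∂_1 − rank ∂_2 = (3 − 2) − 0 = 1, and there is no ∂_2, so H_1 ≅ Z.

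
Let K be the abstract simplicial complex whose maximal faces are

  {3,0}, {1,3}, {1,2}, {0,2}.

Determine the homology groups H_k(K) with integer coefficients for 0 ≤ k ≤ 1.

H_0 = Z,  H_1 = Z.

Fix the vertex order 0 < 1 < 2 < 3 and write every simplex with vertices in increasing order. Then dim K = 1 and the simplices of K are:

  0-simplices (4): [0], [1], [2], [3]
  1-simplices (4): [0,2], [0,3], [1,2], [1,3]

Hence C_0 ≅ Z^4, C_1 ≅ Z^4.

∂_1: C_1 → C_0 sends each edge [p,q] (with p < q) to q − p.
As a 4×4 matrix over Z this has rank 3, with invariant factors (1,1,1).

Now H_k = ker ∂_k / im ∂_{k+1}, so:

  H_0: rank C_0 − rank ∂_1 = 4 − 3 = 1, and the invariant factors of ∂_1 are all 1, so H_0 = Z.
  H_1: rank ker ∂_1 − rank ∂_2 = (4 − 3) − 0 = 1, and there is no ∂_2, so H_1 = Z.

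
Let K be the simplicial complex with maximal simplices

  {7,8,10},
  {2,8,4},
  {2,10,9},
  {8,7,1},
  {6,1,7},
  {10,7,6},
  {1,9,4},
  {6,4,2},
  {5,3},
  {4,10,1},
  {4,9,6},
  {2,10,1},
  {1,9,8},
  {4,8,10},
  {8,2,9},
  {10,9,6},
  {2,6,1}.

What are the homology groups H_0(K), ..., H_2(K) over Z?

Fix the vertex order 1 < 2 < 3 < 4 < 5 < 6 < 7 < 8 < 9 < 10 and write every simplex with vertices in increasing order. Then dim K = 2 and the simplices of K are:

  0-simplices (10): [1], [2], [3], [4], [5], [6], [7], [8], [9], [10]
  1-simplices (25): (25 of them)
  2-simplices (16): [1,2,6], [1,2,10], [1,4,9], [1,4,10], [1,6,7], [1,7,8], [1,8,9], [2,4,6], [2,4,8], [2,8,9], [2,9,10], [4,6,9], [4,8,10], [6,7,10], [6,9,10], [7,8,10]

Hence C_0 ≅ Z^10, C_1 ≅ Z^25, C_2 ≅ Z^16.

The boundary map ∂_1: C_1 → C_0 maps an edge to its endpoints' difference, ∂[p,q] = q − p.
As a 10×25 matrix over Z this has rank 8, with invariant factors (1,1,1,1,1,1,1,1).

Boundary ∂_2: C_2 → C_1 maps a triangle to the signed sum of its edges. For instance
  ∂[7,8,10] = [8,10] − [7,10] + [7,8],
  ∂[1,7,8] = [7,8] − [1,8] + [1,7].
This gives a 25×16 integer matrix of rank 15; reducing to Smith normal form yields diagonal entries (1,1,1,1,1,1,1,1,1,1,1,1,1,1,1).

Computing H_k = (kernel of ∂_k) / (image of ∂_{k+1}):

  H_0: rank C_0 − rank ∂_1 = 10 − 8 = 2, and the invariant factors of ∂_1 are all 1, so H_0 ≅ Z^2.
  H_1: rank ker ∂_1 − rank ∂_2 = (25 − 8) − 15 = 2, and the invariant factors of ∂_2 are all 1, so H_1 ≅ Z^2.
  H_2: rank ker ∂_2 − rank ∂_3 = (16 − 15) − 0 = 1, and there is no ∂_3, so H_2 ≅ Z.

H_0 = Z^2,  H_1 = Z^2,  H_2 = Z.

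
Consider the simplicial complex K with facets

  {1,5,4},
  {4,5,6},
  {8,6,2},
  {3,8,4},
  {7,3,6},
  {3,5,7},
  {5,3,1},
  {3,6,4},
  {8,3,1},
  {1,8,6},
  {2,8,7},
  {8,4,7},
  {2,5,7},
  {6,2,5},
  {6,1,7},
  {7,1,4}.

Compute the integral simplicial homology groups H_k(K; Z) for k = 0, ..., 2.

Order the vertices as 1 < 2 < 3 < 4 < 5 < 6 < 7 < 8. Listing each simplex with vertices in this order, K has dimension 2 with simplices:

  0-simplices (8): [1], [2], [3], [4], [5], [6], [7], [8]
  1-simplices (24): (24 of them)
  2-simplices (16): [1,3,5], [1,3,8], [1,4,5], [1,4,7], [1,6,7], [1,6,8], [2,5,6], [2,5,7], [2,6,8], [2,7,8], [3,4,6], [3,4,8], [3,5,7], [3,6,7], [4,5,6], [4,7,8]

Hence C_0 ≅ Z^8, C_1 ≅ Z^24, C_2 ≅ Z^16.

∂_1: C_1 → C_0 maps an edge to its endpoints' difference, ∂[p,q] = q − p. For instance
  ∂[4,5] = [5] − [4].
The resulting 8×24 matrix has rank 7, and its Smith normal form has invariant factors (1,1,1,1,1,1,1).

Boundary ∂_2: C_2 → C_1 maps a triangle to the signed sum of its edges. For instance
  ∂[1,4,7] = [4,7] − [1,7] + [1,4],
  ∂[1,3,8] = [3,8] − [1,8] + [1,3].
As a 24×16 matrix over Z this has rank 15, with invariant factors (1,1,1,1,1,1,1,1,1,1,1,1,1,1,1).

Computing H_k = (kernel of ∂_k) / (image of ∂_{k+1}):

  H_0: rank C_0 − rank ∂_1 = 8 − 7 = 1, and the invariant factors of ∂_1 are all 1, so H_0 = Z.
  H_1: rank ker ∂_1 − rank ∂_2 = (24 − 7) − 15 = 2, and the invariant factors of ∂_2 are all 1, so H_1 = Z^2.
  H_2: rank ker ∂_2 − rank ∂_3 = (16 − 15) − 0 = 1, and there is no ∂_3, so H_2 = Z.

As a check, the Euler characteristic is 8 − 24 + 16 = 0, which agrees with 1 − 2 + 1 = 0.
(K is a triangulation of the torus T^2.)

H_0 = Z,  H_1 = Z^2,  H_2 = Z.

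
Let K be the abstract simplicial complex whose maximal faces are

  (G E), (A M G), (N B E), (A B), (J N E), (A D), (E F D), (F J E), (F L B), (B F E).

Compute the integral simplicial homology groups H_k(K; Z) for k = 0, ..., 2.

Order the vertices as A < B < D < E < F < G < J < L < M < N. Listing each simplex with vertices in this order, K has dimension 2 with simplices:

  0-simplices (10): A, B, D, E, F, G, J, L, M, N
  1-simplices (18): AB, AD, AG, AM, BE, BF, BL, BN, DE, DF, EF, EG, EJ, EN, FJ, FL, GM, JN
  2-simplices (7): AGM, BEF, BEN, BFL, DEF, EFJ, EJN

Hence C_0 ≅ Z^10, C_1 ≅ Z^18, C_2 ≅ Z^7.

Boundary ∂_1: C_1 → C_0 sends each edge [p,q] (with p < q) to q − p. For instance
  ∂AG = G − A.
The resulting 10×18 matrix has rank 9, and its Smith normal form has invariant factors (1,1,1,1,1,1,1,1,1).

The boundary map ∂_2: C_2 → C_1 sends each 2-simplex [p,q,r] to [q,r] − [p,r] + [p,q]. For instance
  ∂EFJ = FJ − EJ + EF,
  ∂BEF = EF − BF + BE.
This gives a 18×7 integer matrix of rank 7; reducing to Smith normal form yields diagonal entries (1,1,1,1,1,1,1).

Computing H_k = (kernel of ∂_k) / (image of ∂_{k+1}):

  H_0: rank C_0 − rank ∂_1 = 10 − 9 = 1, and the invariant factors of ∂_1 are all 1, so H_0 ≅ Z.
  H_1: rank ker ∂_1 − rank ∂_2 = (18 − 9) − 7 = 2, and the invariant factors of ∂_2 are all 1, so H_1 ≅ Z^2.
  H_2: rank ker ∂_2 − rank ∂_3 = (7 − 7) − 0 = 0, and there is no ∂_3, so H_2 ≅ 0.

H_0 ≅ Z,  H_1 ≅ Z^2,  H_2 = 0.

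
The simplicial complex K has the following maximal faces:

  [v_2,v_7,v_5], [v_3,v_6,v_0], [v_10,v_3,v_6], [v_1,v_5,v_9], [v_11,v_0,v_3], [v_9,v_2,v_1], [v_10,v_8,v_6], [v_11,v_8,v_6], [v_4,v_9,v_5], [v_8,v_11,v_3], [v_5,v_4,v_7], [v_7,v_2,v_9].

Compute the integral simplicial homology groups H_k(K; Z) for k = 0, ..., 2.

H_0 ≅ Z^2,  H_1 ≅ Z^2,  H_2 = 0.

Take the total order v_0 < v_1 < v_2 < v_3 < v_4 < v_5 < v_6 < v_7 < v_8 < v_9 < v_10 < v_11 on the vertex set. Then K (dimension 2) consists of the simplices:

  0-simplices (12): [v_0], [v_1], [v_2], [v_3], [v_4], [v_5], [v_6], [v_7], [v_8], [v_9], [v_10], [v_11]
  1-simplices (24): (24 of them)
  2-simplices (12): (12 of them)

Hence C_0 ≅ Z^12, C_1 ≅ Z^24, C_2 ≅ Z^12.

∂_1: C_1 → C_0 is given by ∂[p,q] = [q] − [p]. For instance
  ∂[v_4,v_5] = [v_5] − [v_4].
This gives a 12×24 integer matrix of rank 10; reducing to Smith normal form yields diagonal entries (1,1,1,1,1,1,1,1,1,1).

The boundary map ∂_2: C_2 → C_1 acts by ∂[p,q,r] = [q,r] − [p,r] + [p,q]. For instance
  ∂[v_4,v_5,v_7] = [v_5,v_7] − [v_4,v_7] + [v_4,v_5],
  ∂[v_3,v_6,v_10] = [v_6,v_10] − [v_3,v_10] + [v_3,v_6].
As a 24×12 matrix over Z this has rank 12, with invariant factors (1,1,1,1,1,1,1,1,1,1,1,1).

Computing H_k = (kernel of ∂_k) / (image of ∂_{k+1}):

  H_0: rank C_0 − rank ∂_1 = 12 − 10 = 2, and the invariant factors of ∂_1 are all 1, so H_0 ≅ Z^2.
  H_1: rank ker ∂_1 − rank ∂_2 = (24 − 10) − 12 = 2, and the invariant factors of ∂_2 are all 1, so H_1 ≅ Z^2.
  H_2: rank ker ∂_2 − rank ∂_3 = (12 − 12) − 0 = 0, and there is no ∂_3, so H_2 ≅ 0.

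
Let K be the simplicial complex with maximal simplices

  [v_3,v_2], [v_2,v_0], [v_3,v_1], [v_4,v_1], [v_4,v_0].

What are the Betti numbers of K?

Fix the vertex order v_0 < v_1 < v_2 < v_3 < v_4 and write every simplex with vertices in increasing order. Then dim K = 1 and the simplices of K are:

  0-simplices (5): [v_0], [v_1], [v_2], [v_3], [v_4]
  1-simplices (5): [v_0,v_2], [v_0,v_4], [v_1,v_3], [v_1,v_4], [v_2,v_3]

Hence C_0 ≅ Z^5, C_1 ≅ Z^5.

∂_1: C_1 → C_0 sends each edge [p,q] (with p < q) to q − p. For instance
  ∂[v_2,v_3] = [v_3] − [v_2].
This gives a 5×5 integer matrix of rank 4; reducing to Smith normal form yields diagonal entries (1,1,1,1).

Reading off H_k = ker ∂_k / im ∂_{k+1}:

  H_0: rank C_0 − rank ∂_1 = 5 − 4 = 1, and the invariant factors of ∂_1 are all 1, so H_0 = Z.
  H_1: rank ker ∂_1 − rank ∂_2 = (5 − 4) − 0 = 1, and there is no ∂_2, so H_1 = Z.

As a check, the Euler characteristic is 5 − 5 = 0, which agrees with 1 − 1 = 0.

Hence the Betti numbers are b_0 = 1, b_1 = 1.

b_0 = 1, b_1 = 1.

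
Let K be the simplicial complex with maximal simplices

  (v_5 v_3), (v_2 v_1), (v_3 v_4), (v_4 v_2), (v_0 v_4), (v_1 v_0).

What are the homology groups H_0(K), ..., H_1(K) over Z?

H_0 = Z,  H_1 = Z.

Order the vertices as v_0 < v_1 < v_2 < v_3 < v_4 < v_5. Listing each simplex with vertices in this order, K has dimension 1 with simplices:

  0-simplices (6): [v_0], [v_1], [v_2], [v_3], [v_4], [v_5]
  1-simplices (6): [v_0,v_1], [v_0,v_4], [v_1,v_2], [v_2,v_4], [v_3,v_4], [v_3,v_5]

Hence C_0 ≅ Z^6, C_1 ≅ Z^6.

∂_1: C_1 → C_0 maps an edge to its endpoints' difference, ∂[p,q] = q − p. For instance
  ∂[v_0,v_1] = [v_1] − [v_0].
As a 6×6 matrix over Z this has rank 5, with invariant factors (1,1,1,1,1).

Computing H_k = (kernel of ∂_k) / (image of ∂_{k+1}):

  H_0: rank C_0 − rank ∂_1 = 6 − 5 = 1, and the invariant factors of ∂_1 are all 1, so H_0 ≅ Z.
  H_1: rank ker ∂_1 − rank ∂_2 = (6 − 5) − 0 = 1, and there is no ∂_2, so H_1 ≅ Z.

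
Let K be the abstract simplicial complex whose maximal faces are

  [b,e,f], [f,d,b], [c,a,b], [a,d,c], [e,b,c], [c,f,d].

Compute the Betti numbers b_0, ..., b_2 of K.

b_0 = 1, b_1 = 1, b_2 = 0.

We work with the vertex ordering a < b < c < d < e < f. The simplices of K, each written with vertices in increasing order, are:

  0-simplices (6): a, b, c, d, e, f
  1-simplices (12): ab, ac, ad, bc, bd, be, bf, cd, ce, cf, df, ef
  2-simplices (6): abc, acd, bce, bdf, bef, cdf

Hence C_0 ≅ Z^6, C_1 ≅ Z^12, C_2 ≅ Z^6.

The boundary map ∂_1: C_1 → C_0 is given by ∂[p,q] = [q] − [p]. For instance
  ∂ad = d − a.
As a 6×12 matrix over Z this has rank 5, with invariant factors (1,1,1,1,1).

∂_2: C_2 → C_1 sends each 2-simplex [p,q,r] to [q,r] − [p,r] + [p,q]. For instance
  ∂bdf = df − bf + bd,
  ∂cdf = df − cf + cd.
As a 12×6 matrix over Z this has rank 6, with invariant factors (1,1,1,1,1,1).

From H_k ≅ ker(∂_k) / im(∂_{k+1}) we obtain:

  H_0: rank C_0 − rank ∂_1 = 6 − 5 = 1, and the invariant factors of ∂_1 are all 1, so H_0 = Z.
  H_1: rank ker ∂_1 − rank ∂_2 = (12 − 5) − 6 = 1, and the invariant factors of ∂_2 are all 1, so H_1 = Z.
  H_2: rank ker ∂_2 − rank ∂_3 = (6 − 6) − 0 = 0, and there is no ∂_3, so H_2 = 0.

(K is a triangulation of the cylinder S^1 x I.)

Hence the Betti numbers are b_0 = 1, b_1 = 1, b_2 = 0.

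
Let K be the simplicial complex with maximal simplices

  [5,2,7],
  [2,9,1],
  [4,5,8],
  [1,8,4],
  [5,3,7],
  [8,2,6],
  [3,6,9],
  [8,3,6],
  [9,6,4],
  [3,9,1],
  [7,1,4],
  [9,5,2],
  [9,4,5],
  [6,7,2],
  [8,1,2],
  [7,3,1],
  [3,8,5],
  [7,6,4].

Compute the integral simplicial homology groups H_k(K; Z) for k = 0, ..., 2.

H_0 = Z,  H_1 = Z^2,  H_2 = Z.

Fix the vertex order 1 < 2 < 3 < 4 < 5 < 6 < 7 < 8 < 9 and write every simplex with vertices in increasing order. Then dim K = 2 and the simplices of K are:

  0-simplices (9): [1], [2], [3], [4], [5], [6], [7], [8], [9]
  1-simplices (27): (27 of them)
  2-simplices (18): [1,2,8], [1,2,9], [1,3,7], [1,3,9], [1,4,7], [1,4,8], [2,5,7], [2,5,9], [2,6,7], [2,6,8], [3,5,7], [3,5,8], [3,6,8], [3,6,9], [4,5,8], [4,5,9], [4,6,7], [4,6,9]

Hence C_0 ≅ Z^9, C_1 ≅ Z^27, C_2 ≅ Z^18.

The boundary map ∂_1: C_1 → C_0 is given by ∂[p,q] = [q] − [p].
This gives a 9×27 integer matrix of rank 8; reducing to Smith normal form yields diagonal entries (1,1,1,1,1,1,1,1).

The boundary map ∂_2: C_2 → C_1 acts by ∂[p,q,r] = [q,r] − [p,r] + [p,q]. For instance
  ∂[2,5,9] = [5,9] − [2,9] + [2,5],
  ∂[4,5,9] = [5,9] − [4,9] + [4,5].
This gives a 27×18 integer matrix of rank 17; reducing to Smith normal form yields diagonal entries (1,1,1,1,1,1,1,1,1,1,1,1,1,1,1,1,1).

Reading off H_k = ker ∂_k / im ∂_{k+1}:

  H_0: rank C_0 − rank ∂_1 = 9 − 8 = 1, and the invariant factors of ∂_1 are all 1, so H_0 = Z.
  H_1: rank ker ∂_1 − rank ∂_2 = (27 − 8) − 17 = 2, and the invariant factors of ∂_2 are all 1, so H_1 = Z^2.
  H_2: rank ker ∂_2 − rank ∂_3 = (18 − 17) − 0 = 1, and there is no ∂_3, so H_2 = Z.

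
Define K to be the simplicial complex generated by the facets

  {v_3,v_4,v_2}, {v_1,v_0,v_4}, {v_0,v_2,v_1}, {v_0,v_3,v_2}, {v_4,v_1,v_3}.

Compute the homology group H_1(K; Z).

H_1 ≅ Z.

Take the total order v_0 < v_1 < v_2 < v_3 < v_4 on the vertex set. Then K (dimension 2) consists of the simplices:

  0-simplices (5): [v_0], [v_1], [v_2], [v_3], [v_4]
  1-simplices (10): [v_0,v_1], [v_0,v_2], [v_0,v_3], [v_0,v_4], [v_1,v_2], [v_1,v_3], [v_1,v_4], [v_2,v_3], [v_2,v_4], [v_3,v_4]
  2-simplices (5): [v_0,v_1,v_2], [v_0,v_1,v_4], [v_0,v_2,v_3], [v_1,v_3,v_4], [v_2,v_3,v_4]

so the chain groups are C_0 ≅ Z^5, C_1 ≅ Z^10, C_2 ≅ Z^5.

The boundary map ∂_1: C_1 → C_0 sends each edge [p,q] (with p < q) to q − p. For instance
  ∂[v_1,v_3] = [v_3] − [v_1].
This gives a 5×10 integer matrix of rank 4; reducing to Smith normal form yields diagonal entries (1,1,1,1).

The boundary map ∂_2: C_2 → C_1 acts by ∂[p,q,r] = [q,r] − [p,r] + [p,q]. For instance
  ∂[v_0,v_1,v_4] = [v_1,v_4] − [v_0,v_4] + [v_0,v_1],
  ∂[v_2,v_3,v_4] = [v_3,v_4] − [v_2,v_4] + [v_2,v_3].
The 10×5 boundary matrix has rank 5 and Smith normal form diag(1,1,1,1,1).

Now H_k = ker ∂_k / im ∂_{k+1}, so:

  H_1: rank ker ∂_1 − rank ∂_2 = (10 − 4) − 5 = 1, and the invariant factors of ∂_2 are all 1, so H_1 = Z.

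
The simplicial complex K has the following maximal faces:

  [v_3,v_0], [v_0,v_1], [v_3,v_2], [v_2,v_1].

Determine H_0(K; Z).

H_0 ≅ Z.

We work with the vertex ordering v_0 < v_1 < v_2 < v_3. The simplices of K, each written with vertices in increasing order, are:

  0-simplices (4): [v_0], [v_1], [v_2], [v_3]
  1-simplices (4): [v_0,v_1], [v_0,v_3], [v_1,v_2], [v_2,v_3]

so the chain groups are C_0 ≅ Z^4, C_1 ≅ Z^4.

The boundary map ∂_1: C_1 → C_0 is given by ∂[p,q] = [q] − [p].
The 4×4 boundary matrix has rank 3 and Smith normal form diag(1,1,1).

Reading off H_k = ker ∂_k / im ∂_{k+1}:

  H_0: rank C_0 − rank ∂_1 = 4 − 3 = 1, and the invariant factors of ∂_1 are all 1, so H_0 ≅ Z.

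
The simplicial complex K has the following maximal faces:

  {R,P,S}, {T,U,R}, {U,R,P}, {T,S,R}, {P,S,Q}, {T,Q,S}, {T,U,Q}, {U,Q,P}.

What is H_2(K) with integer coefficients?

H_2 = Z.

K has 6 vertices, 12 edges, 8 triangles.
rank ∂_2 = 7, rank ∂_3 = 0 ⇒ b_2 = 8 − 7 − 0 = 1. So H_2 ≅ Z.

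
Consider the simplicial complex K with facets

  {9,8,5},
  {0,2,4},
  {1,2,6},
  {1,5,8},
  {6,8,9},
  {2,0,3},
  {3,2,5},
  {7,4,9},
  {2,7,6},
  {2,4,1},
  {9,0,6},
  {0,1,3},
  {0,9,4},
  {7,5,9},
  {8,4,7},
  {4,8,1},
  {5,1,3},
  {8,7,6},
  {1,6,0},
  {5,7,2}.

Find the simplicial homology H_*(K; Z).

H_0 ≅ Z,  H_1 ≅ Z ⊕ Z/2Z,  H_2 = 0.

Order the vertices as 0 < 1 < 2 < 3 < 4 < 5 < 6 < 7 < 8 < 9. Listing each simplex with vertices in this order, K has dimension 2 with simplices:

  0-simplices (10): [0], [1], [2], [3], [4], [5], [6], [7], [8], [9]
  1-simplices (30): (30 of them)
  2-simplices (20): (20 of them)

Hence C_0 ≅ Z^10, C_1 ≅ Z^30, C_2 ≅ Z^20.

∂_1: C_1 → C_0 sends each edge [p,q] (with p < q) to q − p. For instance
  ∂[7,9] = [9] − [7].
As a 10×30 matrix over Z this has rank 9, with invariant factors (1,1,1,1,1,1,1,1,1).

Boundary ∂_2: C_2 → C_1 sends each 2-simplex [p,q,r] to [q,r] − [p,r] + [p,q]. For instance
  ∂[1,5,8] = [5,8] − [1,8] + [1,5],
  ∂[2,5,7] = [5,7] − [2,7] + [2,5].
The 30×20 boundary matrix has rank 20 and Smith normal form diag(1,1,1,1,1,1,1,1,1,1,1,1,1,1,1,1,1,1,1,2).

Computing H_k = (kernel of ∂_k) / (image of ∂_{k+1}):

  H_0: rank C_0 − rank ∂_1 = 10 − 9 = 1, and the invariant factors of ∂_1 are all 1, so H_0 = Z.
  H_1: rank ker ∂_1 − rank ∂_2 = (30 − 9) − 20 = 1, and ∂_2 has invariant factor 2 > 1, so H_1 = Z ⊕ Z/2Z.
  H_2: rank ker ∂_2 − rank ∂_3 = (20 − 20) − 0 = 0, and there is no ∂_3, so H_2 = 0.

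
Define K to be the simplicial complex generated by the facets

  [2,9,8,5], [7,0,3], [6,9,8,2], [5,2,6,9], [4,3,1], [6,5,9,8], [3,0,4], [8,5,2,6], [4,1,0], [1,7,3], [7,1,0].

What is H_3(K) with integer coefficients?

Fix the vertex order 0 < 1 < 2 < 3 < 4 < 5 < 6 < 7 < 8 < 9 and write every simplex with vertices in increasing order. Then dim K = 3 and the simplices of K are:

  0-simplices (10): [0], [1], [2], [3], [4], [5], [6], [7], [8], [9]
  1-simplices (19): [0,1], [0,3], [0,4], [0,7], [1,3], [1,4], [1,7], [2,5], [2,6], [2,8], [2,9], [3,4], [3,7], [5,6], [5,8], [5,9], [6,8], [6,9], [8,9]
  2-simplices (16): [0,1,4], [0,1,7], [0,3,4], [0,3,7], [1,3,4], [1,3,7], [2,5,6], [2,5,8], [2,5,9], [2,6,8], [2,6,9], [2,8,9], [5,6,8], [5,6,9], [5,8,9], [6,8,9]
  3-simplices (5): [2,5,6,8], [2,5,6,9], [2,5,8,9], [2,6,8,9], [5,6,8,9]

Hence C_0 ≅ Z^10, C_1 ≅ Z^19, C_2 ≅ Z^16, C_3 ≅ Z^5.

∂_1: C_1 → C_0 sends each edge [p,q] (with p < q) to q − p. For instance
  ∂[0,7] = [7] − [0].
The resulting 10×19 matrix has rank 8, and its Smith normal form has invariant factors (1,1,1,1,1,1,1,1).

Boundary ∂_2: C_2 → C_1 sends each 2-simplex [p,q,r] to [q,r] − [p,r] + [p,q]. For instance
  ∂[0,1,4] = [1,4] − [0,4] + [0,1],
  ∂[2,6,9] = [6,9] − [2,9] + [2,6].
This gives a 19×16 integer matrix of rank 11; reducing to Smith normal form yields diagonal entries (1,1,1,1,1,1,1,1,1,1,1).

The boundary map ∂_3: C_3 → C_2 sends each 3-simplex σ to the alternating sum Σ_i (−1)^i (σ with its i-th vertex removed). For instance
  ∂[2,5,6,9] = [5,6,9] − [2,6,9] + [2,5,9] − [2,5,6],
  ∂[2,6,8,9] = [6,8,9] − [2,8,9] + [2,6,9] − [2,6,8].
The resulting 16×5 matrix has rank 4, and its Smith normal form has invariant factors (1,1,1,1).

Reading off H_k = ker ∂_k / im ∂_{k+1}:

  H_3: rank ker ∂_3 − rank ∂_4 = (5 − 4) − 0 = 1, and there is no ∂_4, so H_3 ≅ Z.

(K is a triangulation of the disjoint union of the 2-sphere S^2 and the 3-sphere S^3.)

H_3 ≅ Z.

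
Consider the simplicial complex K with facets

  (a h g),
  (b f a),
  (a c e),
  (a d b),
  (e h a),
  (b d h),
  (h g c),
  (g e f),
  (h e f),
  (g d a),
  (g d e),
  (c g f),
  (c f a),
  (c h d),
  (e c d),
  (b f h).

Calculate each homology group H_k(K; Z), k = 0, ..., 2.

H_0 ≅ Z,  H_1 ≅ Z^2,  H_2 ≅ Z.

K has 8 vertices, 24 edges, 16 triangles.
rank ∂_0 = 0, rank ∂_1 = 7 ⇒ b_0 = 8 − 0 − 7 = 1; all invariant factors of ∂_1 are 1 so no torsion. So H_0 = Z.
rank ∂_1 = 7, rank ∂_2 = 15 ⇒ b_1 = 24 − 7 − 15 = 2; all invariant factors of ∂_2 are 1 so no torsion. So H_1 = Z^2.
rank ∂_2 = 15, rank ∂_3 = 0 ⇒ b_2 = 16 − 15 − 0 = 1. So H_2 = Z.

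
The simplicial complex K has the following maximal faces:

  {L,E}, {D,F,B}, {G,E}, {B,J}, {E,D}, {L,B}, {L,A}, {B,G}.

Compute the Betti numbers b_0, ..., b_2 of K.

K has 8 vertices, 10 edges, 1 triangle.
rank ∂_0 = 0, rank ∂_1 = 7 ⇒ b_0 = 8 − 0 − 7 = 1; all invariant factors of ∂_1 are 1 so no torsion. So H_0 ≅ Z.
rank ∂_1 = 7, rank ∂_2 = 1 ⇒ b_1 = 10 − 7 − 1 = 2; all invariant factors of ∂_2 are 1 so no torsion. So H_1 ≅ Z^2.
rank ∂_2 = 1, rank ∂_3 = 0 ⇒ b_2 = 1 − 1 − 0 = 0. So H_2 ≅ 0.

b_0 = 1, b_1 = 2, b_2 = 0.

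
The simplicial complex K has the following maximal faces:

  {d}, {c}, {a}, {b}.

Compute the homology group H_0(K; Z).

H_0 ≅ Z^4.

Order the vertices as a < b < c < d. Listing each simplex with vertices in this order, K has dimension 0 with simplices:

  0-simplices (4): a, b, c, d

so the chain groups are C_0 ≅ Z^4.

Now H_k = ker ∂_k / im ∂_{k+1}, so:

  H_0: rank C_0 − rank ∂_1 = 4 − 0 = 4, and there is no ∂_1, so H_0 ≅ Z^4.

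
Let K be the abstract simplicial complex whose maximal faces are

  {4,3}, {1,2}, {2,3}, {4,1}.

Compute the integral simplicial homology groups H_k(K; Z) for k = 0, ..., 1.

Fix the vertex order 1 < 2 < 3 < 4 and write every simplex with vertices in increasing order. Then dim K = 1 and the simplices of K are:

  0-simplices (4): [1], [2], [3], [4]
  1-simplices (4): [1,2], [1,4], [2,3], [3,4]

giving chain groups C_0 ≅ Z^4, C_1 ≅ Z^4.

∂_1: C_1 → C_0 maps an edge to its endpoints' difference, ∂[p,q] = q − p.
The resulting 4×4 matrix has rank 3, and its Smith normal form has invariant factors (1,1,1).

Now H_k = ker ∂_k / im ∂_{k+1}, so:

  H_0: rank C_0 − rank ∂_1 = 4 − 3 = 1, and the invariant factors of ∂_1 are all 1, so H_0 ≅ Z.
  H_1: rank ker ∂_1 − rank ∂_2 = (4 − 3) − 0 = 1, and there is no ∂_2, so H_1 ≅ Z.

(K is a triangulation of the circle S^1.)

H_0 = Z,  H_1 = Z.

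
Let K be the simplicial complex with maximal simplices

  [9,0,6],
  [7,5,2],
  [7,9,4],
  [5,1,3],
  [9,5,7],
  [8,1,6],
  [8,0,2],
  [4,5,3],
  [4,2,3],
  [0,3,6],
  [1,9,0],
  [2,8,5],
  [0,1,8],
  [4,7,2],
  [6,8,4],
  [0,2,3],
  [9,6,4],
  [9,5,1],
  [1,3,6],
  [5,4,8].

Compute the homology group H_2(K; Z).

We work with the vertex ordering 0 < 1 < 2 < 3 < 4 < 5 < 6 < 7 < 8 < 9. The simplices of K, each written with vertices in increasing order, are:

  0-simplices (10): [0], [1], [2], [3], [4], [5], [6], [7], [8], [9]
  1-simplices (30): (30 of them)
  2-simplices (20): (20 of them)

giving chain groups C_0 ≅ Z^10, C_1 ≅ Z^30, C_2 ≅ Z^20.

The boundary map ∂_1: C_1 → C_0 is given by ∂[p,q] = [q] − [p]. For instance
  ∂[0,1] = [1] − [0].
The 10×30 boundary matrix has rank 9 and Smith normal form diag(1,1,1,1,1,1,1,1,1).

The boundary map ∂_2: C_2 → C_1 sends each 2-simplex [p,q,r] to [q,r] − [p,r] + [p,q]. For instance
  ∂[1,3,5] = [3,5] − [1,5] + [1,3],
  ∂[2,3,4] = [3,4] − [2,4] + [2,3].
This gives a 30×20 integer matrix of rank 20; reducing to Smith normal form yields diagonal entries (1,1,1,1,1,1,1,1,1,1,1,1,1,1,1,1,1,1,1,2).

From H_k ≅ ker(∂_k) / im(∂_{k+1}) we obtain:

  H_2: rank ker ∂_2 − rank ∂_3 = (20 − 20) − 0 = 0, and there is no ∂_3, so H_2 ≅ 0.

H_2 ≅ 0.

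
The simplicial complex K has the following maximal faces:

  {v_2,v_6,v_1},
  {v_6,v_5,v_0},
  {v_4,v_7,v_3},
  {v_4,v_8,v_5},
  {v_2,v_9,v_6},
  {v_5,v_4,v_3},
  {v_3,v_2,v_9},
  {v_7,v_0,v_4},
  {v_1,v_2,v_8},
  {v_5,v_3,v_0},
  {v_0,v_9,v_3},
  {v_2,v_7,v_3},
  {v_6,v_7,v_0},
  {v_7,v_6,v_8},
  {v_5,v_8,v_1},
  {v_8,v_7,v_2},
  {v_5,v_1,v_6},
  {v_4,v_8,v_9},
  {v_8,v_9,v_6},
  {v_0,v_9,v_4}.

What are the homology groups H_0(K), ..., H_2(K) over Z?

Order the vertices as v_0 < v_1 < v_2 < v_3 < v_4 < v_5 < v_6 < v_7 < v_8 < v_9. Listing each simplex with vertices in this order, K has dimension 2 with simplices:

  0-simplices (10): [v_0], [v_1], [v_2], [v_3], [v_4], [v_5], [v_6], [v_7], [v_8], [v_9]
  1-simplices (30): (30 of them)
  2-simplices (20): (20 of them)

Hence C_0 ≅ Z^10, C_1 ≅ Z^30, C_2 ≅ Z^20.

The boundary map ∂_1: C_1 → C_0 maps an edge to its endpoints' difference, ∂[p,q] = q − p.
The resulting 10×30 matrix has rank 9, and its Smith normal form has invariant factors (1,1,1,1,1,1,1,1,1).

The boundary map ∂_2: C_2 → C_1 sends each 2-simplex [p,q,r] to [q,r] − [p,r] + [p,q]. For instance
  ∂[v_1,v_2,v_6] = [v_2,v_6] − [v_1,v_6] + [v_1,v_2],
  ∂[v_1,v_5,v_6] = [v_5,v_6] − [v_1,v_6] + [v_1,v_5].
The resulting 30×20 matrix has rank 20, and its Smith normal form has invariant factors (1,1,1,1,1,1,1,1,1,1,1,1,1,1,1,1,1,1,1,2).

From H_k ≅ ker(∂_k) / im(∂_{k+1}) we obtain:

  H_0: rank C_0 − rank ∂_1 = 10 − 9 = 1, and the invariant factors of ∂_1 are all 1, so H_0 ≅ Z.
  H_1: rank ker ∂_1 − rank ∂_2 = (30 − 9) − 20 = 1, and ∂_2 has invariant factor 2 > 1, so H_1 ≅ Z × Z/2.
  H_2: rank ker ∂_2 − rank ∂_3 = (20 − 20) − 0 = 0, and there is no ∂_3, so H_2 ≅ 0.

(K is a triangulation of the Klein bottle.)

H_0 = Z,  H_1 = Z × Z/2,  H_2 = 0.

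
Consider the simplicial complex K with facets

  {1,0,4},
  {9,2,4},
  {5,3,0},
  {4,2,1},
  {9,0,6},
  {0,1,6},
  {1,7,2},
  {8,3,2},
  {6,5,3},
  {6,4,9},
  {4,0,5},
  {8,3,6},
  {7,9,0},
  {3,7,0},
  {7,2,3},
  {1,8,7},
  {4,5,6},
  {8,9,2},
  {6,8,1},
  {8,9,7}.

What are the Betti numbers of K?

b_0 = 1, b_1 = 1, b_2 = 0.

Fix the vertex order 0 < 1 < 2 < 3 < 4 < 5 < 6 < 7 < 8 < 9 and write every simplex with vertices in increasing order. Then dim K = 2 and the simplices of K are:

  0-simplices (10): [0], [1], [2], [3], [4], [5], [6], [7], [8], [9]
  1-simplices (30): (30 of them)
  2-simplices (20): (20 of them)

Hence C_0 ≅ Z^10, C_1 ≅ Z^30, C_2 ≅ Z^20.

∂_1: C_1 → C_0 is given by ∂[p,q] = [q] − [p]. For instance
  ∂[1,2] = [2] − [1].
The 10×30 boundary matrix has rank 9 and Smith normal form diag(1,1,1,1,1,1,1,1,1).

∂_2: C_2 → C_1 sends each 2-simplex [p,q,r] to [q,r] − [p,r] + [p,q]. For instance
  ∂[0,1,4] = [1,4] − [0,4] + [0,1],
  ∂[1,2,7] = [2,7] − [1,7] + [1,2].
The resulting 30×20 matrix has rank 20, and its Smith normal form has invariant factors (1,1,1,1,1,1,1,1,1,1,1,1,1,1,1,1,1,1,1,2).

Now H_k = ker ∂_k / im ∂_{k+1}, so:

  H_0: rank C_0 − rank ∂_1 = 10 − 9 = 1, and the invariant factors of ∂_1 are all 1, so H_0 = Z.
  H_1: rank ker ∂_1 − rank ∂_2 = (30 − 9) − 20 = 1, and ∂_2 has invariant factor 2 > 1, so H_1 = Z ⊕ Z/2.
  H_2: rank ker ∂_2 − rank ∂_3 = (20 − 20) − 0 = 0, and there is no ∂_3, so H_2 = 0.

As a check, the Euler characteristic is 10 − 30 + 20 = 0, which agrees with 1 − 1 + 0 = 0.

Hence the Betti numbers are b_0 = 1, b_1 = 1, b_2 = 0.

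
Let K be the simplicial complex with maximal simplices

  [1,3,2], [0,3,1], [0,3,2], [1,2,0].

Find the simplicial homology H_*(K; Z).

H_0 = Z,  H_1 = 0,  H_2 = Z.

Fix the vertex order 0 < 1 < 2 < 3 and write every simplex with vertices in increasing order. Then dim K = 2 and the simplices of K are:

  0-simplices (4): [0], [1], [2], [3]
  1-simplices (6): [0,1], [0,2], [0,3], [1,2], [1,3], [2,3]
  2-simplices (4): [0,1,2], [0,1,3], [0,2,3], [1,2,3]

giving chain groups C_0 ≅ Z^4, C_1 ≅ Z^6, C_2 ≅ Z^4.

Boundary ∂_1: C_1 → C_0 is given by ∂[p,q] = [q] − [p]. For instance
  ∂[1,3] = [3] − [1].
The resulting 4×6 matrix has rank 3, and its Smith normal form has invariant factors (1,1,1).

∂_2: C_2 → C_1 acts by ∂[p,q,r] = [q,r] − [p,r] + [p,q]. For instance
  ∂[1,2,3] = [2,3] − [1,3] + [1,2],
  ∂[0,2,3] = [2,3] − [0,3] + [0,2].
The resulting 6×4 matrix has rank 3, and its Smith normal form has invariant factors (1,1,1).

Now H_k = ker ∂_k / im ∂_{k+1}, so:

  H_0: rank C_0 − rank ∂_1 = 4 − 3 = 1, and the invariant factors of ∂_1 are all 1, so H_0 = Z.
  H_1: rank ker ∂_1 − rank ∂_2 = (6 − 3) − 3 = 0, and the invariant factors of ∂_2 are all 1, so H_1 = 0.
  H_2: rank ker ∂_2 − rank ∂_3 = (4 − 3) − 0 = 1, and there is no ∂_3, so H_2 = Z.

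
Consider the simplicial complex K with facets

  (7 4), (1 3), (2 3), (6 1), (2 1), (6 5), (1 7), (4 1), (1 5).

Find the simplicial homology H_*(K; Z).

H_0 ≅ Z,  H_1 ≅ Z^3.

Fix the vertex order 1 < 2 < 3 < 4 < 5 < 6 < 7 and write every simplex with vertices in increasing order. Then dim K = 1 and the simplices of K are:

  0-simplices (7): [1], [2], [3], [4], [5], [6], [7]
  1-simplices (9): [1,2], [1,3], [1,4], [1,5], [1,6], [1,7], [2,3], [4,7], [5,6]

giving chain groups C_0 ≅ Z^7, C_1 ≅ Z^9.

The boundary map ∂_1: C_1 → C_0 sends each edge [p,q] (with p < q) to q − p. For instance
  ∂[4,7] = [7] − [4].
The resulting 7×9 matrix has rank 6, and its Smith normal form has invariant factors (1,1,1,1,1,1).

From H_k ≅ ker(∂_k) / im(∂_{k+1}) we obtain:

  H_0: rank C_0 − rank ∂_1 = 7 − 6 = 1, and the invariant factors of ∂_1 are all 1, so H_0 = Z.
  H_1: rank ker ∂_1 − rank ∂_2 = (9 − 6) − 0 = 3, and there is no ∂_2, so H_1 = Z^3.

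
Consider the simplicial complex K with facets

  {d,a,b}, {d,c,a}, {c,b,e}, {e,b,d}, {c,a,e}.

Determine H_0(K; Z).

Order the vertices as a < b < c < d < e. Listing each simplex with vertices in this order, K has dimension 2 with simplices:

  0-simplices (5): a, b, c, d, e
  1-simplices (10): ab, ac, ad, ae, bc, bd, be, cd, ce, de
  2-simplices (5): abd, acd, ace, bce, bde

giving chain groups C_0 ≅ Z^5, C_1 ≅ Z^10, C_2 ≅ Z^5.

Boundary ∂_1: C_1 → C_0 maps an edge to its endpoints' difference, ∂[p,q] = q − p. For instance
  ∂ab = b − a.
As a 5×10 matrix over Z this has rank 4, with invariant factors (1,1,1,1).

∂_2: C_2 → C_1 maps a triangle to the signed sum of its edges. For instance
  ∂bce = ce − be + bc,
  ∂bde = de − be + bd.
As a 10×5 matrix over Z this has rank 5, with invariant factors (1,1,1,1,1).

Computing H_k = (kernel of ∂_k) / (image of ∂_{k+1}):

  H_0: rank C_0 − rank ∂_1 = 5 − 4 = 1, and the invariant factors of ∂_1 are all 1, so H_0 ≅ Z.

(K is a triangulation of the Möbius band.)

H_0 = Z.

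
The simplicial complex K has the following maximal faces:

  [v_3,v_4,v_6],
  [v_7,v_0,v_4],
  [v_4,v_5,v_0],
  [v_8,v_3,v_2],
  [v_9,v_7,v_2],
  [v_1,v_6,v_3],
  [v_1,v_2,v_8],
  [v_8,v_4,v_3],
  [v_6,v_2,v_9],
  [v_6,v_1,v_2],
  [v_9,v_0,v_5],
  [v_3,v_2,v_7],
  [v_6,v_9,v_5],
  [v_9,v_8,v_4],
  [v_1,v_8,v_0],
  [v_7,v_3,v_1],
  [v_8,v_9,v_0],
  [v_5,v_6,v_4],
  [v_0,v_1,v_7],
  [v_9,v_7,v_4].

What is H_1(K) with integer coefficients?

H_1 = Z ⊕ Z/2Z.

Take the total order v_0 < v_1 < v_2 < v_3 < v_4 < v_5 < v_6 < v_7 < v_8 < v_9 on the vertex set. Then K (dimension 2) consists of the simplices:

  0-simplices (10): [v_0], [v_1], [v_2], [v_3], [v_4], [v_5], [v_6], [v_7], [v_8], [v_9]
  1-simplices (30): (30 of them)
  2-simplices (20): (20 of them)

so the chain groups are C_0 ≅ Z^10, C_1 ≅ Z^30, C_2 ≅ Z^20.

The boundary map ∂_1: C_1 → C_0 sends each edge [p,q] (with p < q) to q − p.
The 10×30 boundary matrix has rank 9 and Smith normal form diag(1,1,1,1,1,1,1,1,1).

Boundary ∂_2: C_2 → C_1 maps a triangle to the signed sum of its edges. For instance
  ∂[v_3,v_4,v_8] = [v_4,v_8] − [v_3,v_8] + [v_3,v_4],
  ∂[v_4,v_8,v_9] = [v_8,v_9] − [v_4,v_9] + [v_4,v_8].
As a 30×20 matrix over Z this has rank 20, with invariant factors (1,1,1,1,1,1,1,1,1,1,1,1,1,1,1,1,1,1,1,2).

Reading off H_k = ker ∂_k / im ∂_{k+1}:

  H_1: rank ker ∂_1 − rank ∂_2 = (30 − 9) − 20 = 1, and ∂_2 has invariant factor 2 > 1, so H_1 ≅ Z ⊕ Z/2Z.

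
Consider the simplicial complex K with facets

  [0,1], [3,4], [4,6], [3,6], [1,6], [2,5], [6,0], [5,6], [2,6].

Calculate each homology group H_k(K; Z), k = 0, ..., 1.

Take the total order 0 < 1 < 2 < 3 < 4 < 5 < 6 on the vertex set. Then K (dimension 1) consists of the simplices:

  0-simplices (7): [0], [1], [2], [3], [4], [5], [6]
  1-simplices (9): [0,1], [0,6], [1,6], [2,5], [2,6], [3,4], [3,6], [4,6], [5,6]

Hence C_0 ≅ Z^7, C_1 ≅ Z^9.

The boundary map ∂_1: C_1 → C_0 maps an edge to its endpoints' difference, ∂[p,q] = q − p. For instance
  ∂[3,6] = [6] − [3].
As a 7×9 matrix over Z this has rank 6, with invariant factors (1,1,1,1,1,1).

Now H_k = ker ∂_k / im ∂_{k+1}, so:

  H_0: rank C_0 − rank ∂_1 = 7 − 6 = 1, and the invariant factors of ∂_1 are all 1, so H_0 = Z.
  H_1: rank ker ∂_1 − rank ∂_2 = (9 − 6) − 0 = 3, and there is no ∂_2, so H_1 = Z^3.

As a check, the Euler characteristic is 7 − 9 = -2, which agrees with 1 − 3 = -2.

H_0 = Z,  H_1 = Z^3.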